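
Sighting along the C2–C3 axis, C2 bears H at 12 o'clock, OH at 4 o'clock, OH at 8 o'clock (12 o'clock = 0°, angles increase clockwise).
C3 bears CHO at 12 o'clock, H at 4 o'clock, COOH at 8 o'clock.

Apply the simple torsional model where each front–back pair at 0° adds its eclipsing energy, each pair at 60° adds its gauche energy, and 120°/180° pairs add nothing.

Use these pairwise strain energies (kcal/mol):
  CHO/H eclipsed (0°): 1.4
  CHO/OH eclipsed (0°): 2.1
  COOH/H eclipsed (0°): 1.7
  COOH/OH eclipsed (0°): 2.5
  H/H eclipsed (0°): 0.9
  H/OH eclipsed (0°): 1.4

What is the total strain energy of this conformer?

5.3 kcal/mol

This conformer is eclipsed. H at 0° is eclipsed with CHO at 0° (1.4); OH at 120° is eclipsed with H at 120° (1.4); OH at 240° is eclipsed with COOH at 240° (2.5). Total 5.3 kcal/mol.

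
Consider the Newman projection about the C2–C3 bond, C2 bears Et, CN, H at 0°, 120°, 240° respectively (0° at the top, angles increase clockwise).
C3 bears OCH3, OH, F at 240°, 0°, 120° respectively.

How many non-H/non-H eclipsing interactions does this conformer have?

2

Non-H eclipsing pairs: Et(0°)/OH(0°); CN(120°)/F(120°) — 2 interactions.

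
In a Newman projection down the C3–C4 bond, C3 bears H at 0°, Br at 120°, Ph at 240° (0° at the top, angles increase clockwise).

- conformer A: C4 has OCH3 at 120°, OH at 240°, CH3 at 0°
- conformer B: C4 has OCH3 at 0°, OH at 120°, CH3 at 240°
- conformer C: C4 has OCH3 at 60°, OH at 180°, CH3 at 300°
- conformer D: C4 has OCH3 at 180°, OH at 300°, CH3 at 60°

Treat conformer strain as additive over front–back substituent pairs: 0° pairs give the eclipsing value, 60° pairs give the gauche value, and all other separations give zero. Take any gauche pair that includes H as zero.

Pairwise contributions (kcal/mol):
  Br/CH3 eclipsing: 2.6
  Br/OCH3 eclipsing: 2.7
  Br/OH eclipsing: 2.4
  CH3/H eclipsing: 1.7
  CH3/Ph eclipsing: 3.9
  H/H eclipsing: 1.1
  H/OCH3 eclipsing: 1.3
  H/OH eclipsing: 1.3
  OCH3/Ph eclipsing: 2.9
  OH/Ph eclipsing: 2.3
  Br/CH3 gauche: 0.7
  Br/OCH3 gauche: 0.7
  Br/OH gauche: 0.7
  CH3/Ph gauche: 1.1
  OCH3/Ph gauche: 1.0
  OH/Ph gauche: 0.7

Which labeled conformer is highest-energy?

A (eclipsed): H(0°)/CH3(0°) eclipsed 1.7; Br(120°)/OCH3(120°) eclipsed 2.7; Ph(240°)/OH(240°) eclipsed 2.3 → 6.7 kcal/mol.
B (eclipsed): H(0°)/OCH3(0°) eclipsed 1.3; Br(120°)/OH(120°) eclipsed 2.4; Ph(240°)/CH3(240°) eclipsed 3.9 → 7.6 kcal/mol.
C (staggered): Br(120°)/OCH3(60°) gauche 0.7; Br(120°)/OH(180°) gauche 0.7; Ph(240°)/OH(180°) gauche 0.7; Ph(240°)/CH3(300°) gauche 1.1 → 3.2 kcal/mol.
D (staggered): Br(120°)/OCH3(180°) gauche 0.7; Br(120°)/CH3(60°) gauche 0.7; Ph(240°)/OCH3(180°) gauche 1.0; Ph(240°)/OH(300°) gauche 0.7 → 3.1 kcal/mol.
B has the highest total (7.6 kcal/mol).

B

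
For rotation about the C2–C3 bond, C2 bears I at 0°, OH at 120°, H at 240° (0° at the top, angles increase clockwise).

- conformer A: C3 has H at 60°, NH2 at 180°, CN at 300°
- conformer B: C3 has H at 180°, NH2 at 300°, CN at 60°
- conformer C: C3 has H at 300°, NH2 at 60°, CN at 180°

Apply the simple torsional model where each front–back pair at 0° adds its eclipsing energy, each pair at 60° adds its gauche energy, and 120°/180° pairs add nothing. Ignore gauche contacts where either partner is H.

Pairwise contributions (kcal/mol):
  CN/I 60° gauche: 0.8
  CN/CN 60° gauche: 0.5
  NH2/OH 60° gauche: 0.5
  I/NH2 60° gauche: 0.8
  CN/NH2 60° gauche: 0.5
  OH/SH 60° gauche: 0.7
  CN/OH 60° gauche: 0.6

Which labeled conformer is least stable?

A is staggered. I at 0° is gauche with CN at 300° (0.8); OH at 120° is gauche with NH2 at 180° (0.5). Total 1.3 kcal/mol.
B is staggered. I at 0° is gauche with NH2 at 300° (0.8); I at 0° is gauche with CN at 60° (0.8); OH at 120° is gauche with CN at 60° (0.6). Total 2.2 kcal/mol.
C is staggered. I at 0° is gauche with NH2 at 60° (0.8); OH at 120° is gauche with NH2 at 60° (0.5); OH at 120° is gauche with CN at 180° (0.6). Total 1.9 kcal/mol.
B has the highest total (2.2 kcal/mol).

B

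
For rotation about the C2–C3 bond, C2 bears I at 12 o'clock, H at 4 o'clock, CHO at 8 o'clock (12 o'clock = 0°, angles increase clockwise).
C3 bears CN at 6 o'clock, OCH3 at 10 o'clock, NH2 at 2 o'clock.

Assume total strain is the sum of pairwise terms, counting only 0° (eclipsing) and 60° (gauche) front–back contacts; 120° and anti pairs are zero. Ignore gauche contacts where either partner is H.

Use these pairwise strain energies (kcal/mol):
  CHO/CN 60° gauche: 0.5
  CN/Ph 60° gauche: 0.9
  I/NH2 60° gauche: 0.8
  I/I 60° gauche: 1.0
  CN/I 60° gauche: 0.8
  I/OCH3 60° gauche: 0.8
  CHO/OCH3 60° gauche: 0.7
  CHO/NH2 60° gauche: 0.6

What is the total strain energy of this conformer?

This conformer is staggered. I at 0° is gauche with OCH3 at 300° (0.8); I at 0° is gauche with NH2 at 60° (0.8); CHO at 240° is gauche with CN at 180° (0.5); CHO at 240° is gauche with OCH3 at 300° (0.7). Total 2.8 kcal/mol.

2.8 kcal/mol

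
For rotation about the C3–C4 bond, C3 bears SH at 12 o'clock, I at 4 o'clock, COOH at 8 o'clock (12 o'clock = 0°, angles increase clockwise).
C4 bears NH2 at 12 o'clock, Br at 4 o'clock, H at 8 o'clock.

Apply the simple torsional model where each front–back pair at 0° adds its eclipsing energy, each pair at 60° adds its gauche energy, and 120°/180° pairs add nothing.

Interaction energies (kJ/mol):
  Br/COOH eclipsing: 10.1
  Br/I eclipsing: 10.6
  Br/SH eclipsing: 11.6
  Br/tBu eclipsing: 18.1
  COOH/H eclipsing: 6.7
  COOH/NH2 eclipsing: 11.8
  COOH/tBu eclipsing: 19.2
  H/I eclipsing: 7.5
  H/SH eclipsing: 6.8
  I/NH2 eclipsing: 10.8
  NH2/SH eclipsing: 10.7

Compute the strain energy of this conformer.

This conformer (eclipsed): SH–NH2 eclipsed, I–Br eclipsed, COOH–H eclipsed; 10.7 + 10.6 + 6.7 = 28.0 kJ/mol.

28.0 kJ/mol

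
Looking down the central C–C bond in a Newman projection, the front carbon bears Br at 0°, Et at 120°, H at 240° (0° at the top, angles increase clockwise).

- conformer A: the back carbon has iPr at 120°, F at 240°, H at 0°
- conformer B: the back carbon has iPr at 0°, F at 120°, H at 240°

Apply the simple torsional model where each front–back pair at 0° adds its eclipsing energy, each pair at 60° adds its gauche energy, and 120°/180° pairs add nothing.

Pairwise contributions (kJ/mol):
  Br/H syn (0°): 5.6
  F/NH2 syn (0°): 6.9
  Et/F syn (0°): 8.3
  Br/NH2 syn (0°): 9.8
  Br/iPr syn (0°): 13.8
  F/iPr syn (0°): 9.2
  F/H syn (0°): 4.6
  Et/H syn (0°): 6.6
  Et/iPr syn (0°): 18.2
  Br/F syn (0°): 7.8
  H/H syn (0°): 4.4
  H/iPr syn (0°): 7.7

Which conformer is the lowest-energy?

A is eclipsed. Br at 0° is eclipsed with H at 0° (5.6); Et at 120° is eclipsed with iPr at 120° (18.2); H at 240° is eclipsed with F at 240° (4.6). Total 28.4 kJ/mol.
B is eclipsed. Br at 0° is eclipsed with iPr at 0° (13.8); Et at 120° is eclipsed with F at 120° (8.3); H at 240° is eclipsed with H at 240° (4.4). Total 26.5 kJ/mol.
B has the lowest total (26.5 kJ/mol).

B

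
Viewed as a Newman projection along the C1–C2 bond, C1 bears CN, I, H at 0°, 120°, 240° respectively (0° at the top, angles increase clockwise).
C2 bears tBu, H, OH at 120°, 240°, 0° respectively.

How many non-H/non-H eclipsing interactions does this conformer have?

Non-H eclipsing pairs: CN(0°)/OH(0°); I(120°)/tBu(120°) — 2 interactions.

2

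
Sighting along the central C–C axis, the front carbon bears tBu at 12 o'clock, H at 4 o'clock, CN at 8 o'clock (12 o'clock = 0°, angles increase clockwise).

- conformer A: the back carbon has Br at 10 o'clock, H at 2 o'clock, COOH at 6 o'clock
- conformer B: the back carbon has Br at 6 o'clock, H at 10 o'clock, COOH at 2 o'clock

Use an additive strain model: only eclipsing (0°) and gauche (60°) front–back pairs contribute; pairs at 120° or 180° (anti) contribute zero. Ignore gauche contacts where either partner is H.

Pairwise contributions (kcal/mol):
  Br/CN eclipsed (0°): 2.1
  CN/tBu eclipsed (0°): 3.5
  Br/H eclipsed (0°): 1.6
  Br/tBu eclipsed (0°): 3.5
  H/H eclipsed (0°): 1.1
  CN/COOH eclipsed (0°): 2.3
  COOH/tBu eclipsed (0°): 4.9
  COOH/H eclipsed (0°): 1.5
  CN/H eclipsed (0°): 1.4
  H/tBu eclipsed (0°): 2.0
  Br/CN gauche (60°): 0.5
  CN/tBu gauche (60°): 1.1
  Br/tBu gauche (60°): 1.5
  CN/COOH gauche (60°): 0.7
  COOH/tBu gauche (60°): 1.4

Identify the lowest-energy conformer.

A (staggered): tBu(0°)/Br(300°) gauche 1.5; CN(240°)/Br(300°) gauche 0.5; CN(240°)/COOH(180°) gauche 0.7 → 2.7 kcal/mol.
B (staggered): tBu(0°)/COOH(60°) gauche 1.4; CN(240°)/Br(180°) gauche 0.5 → 1.9 kcal/mol.
B has the lowest total (1.9 kcal/mol).

B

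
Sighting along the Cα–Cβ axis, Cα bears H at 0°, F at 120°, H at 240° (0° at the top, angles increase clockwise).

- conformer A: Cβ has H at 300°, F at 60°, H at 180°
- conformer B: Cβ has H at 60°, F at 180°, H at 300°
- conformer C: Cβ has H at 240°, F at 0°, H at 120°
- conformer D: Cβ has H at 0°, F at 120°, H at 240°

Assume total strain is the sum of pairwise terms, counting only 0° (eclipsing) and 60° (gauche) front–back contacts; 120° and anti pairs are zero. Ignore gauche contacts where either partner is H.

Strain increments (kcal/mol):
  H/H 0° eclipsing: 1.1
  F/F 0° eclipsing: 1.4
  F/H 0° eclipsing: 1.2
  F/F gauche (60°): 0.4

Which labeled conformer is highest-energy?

A (staggered): F–F gauche; 0.4 = 0.4 kcal/mol.
B (staggered): F–F gauche; 0.4 = 0.4 kcal/mol.
C (eclipsed): H–F eclipsed, F–H eclipsed, H–H eclipsed; 1.2 + 1.2 + 1.1 = 3.5 kcal/mol.
D (eclipsed): H–H eclipsed, F–F eclipsed, H–H eclipsed; 1.1 + 1.4 + 1.1 = 3.6 kcal/mol.
D has the highest total (3.6 kcal/mol).

D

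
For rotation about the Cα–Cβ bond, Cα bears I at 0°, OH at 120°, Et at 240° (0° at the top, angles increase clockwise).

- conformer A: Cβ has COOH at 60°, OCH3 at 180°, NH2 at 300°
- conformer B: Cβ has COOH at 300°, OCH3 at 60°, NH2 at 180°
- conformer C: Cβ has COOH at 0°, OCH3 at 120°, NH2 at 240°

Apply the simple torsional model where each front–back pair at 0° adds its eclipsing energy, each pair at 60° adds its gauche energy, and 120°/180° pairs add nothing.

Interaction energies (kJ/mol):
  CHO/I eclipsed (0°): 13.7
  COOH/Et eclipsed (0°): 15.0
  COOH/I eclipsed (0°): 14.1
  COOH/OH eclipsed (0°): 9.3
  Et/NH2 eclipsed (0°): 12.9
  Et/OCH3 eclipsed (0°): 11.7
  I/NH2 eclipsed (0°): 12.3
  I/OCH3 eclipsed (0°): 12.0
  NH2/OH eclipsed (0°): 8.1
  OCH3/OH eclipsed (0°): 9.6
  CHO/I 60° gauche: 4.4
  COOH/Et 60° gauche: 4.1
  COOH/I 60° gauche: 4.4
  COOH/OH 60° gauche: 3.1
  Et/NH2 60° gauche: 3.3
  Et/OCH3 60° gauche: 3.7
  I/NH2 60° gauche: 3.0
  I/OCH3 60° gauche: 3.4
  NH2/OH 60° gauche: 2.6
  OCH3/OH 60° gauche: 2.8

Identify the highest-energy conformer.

C

A is staggered. I at 0° is gauche with COOH at 60° (4.4); I at 0° is gauche with NH2 at 300° (3.0); OH at 120° is gauche with COOH at 60° (3.1); OH at 120° is gauche with OCH3 at 180° (2.8); Et at 240° is gauche with OCH3 at 180° (3.7); Et at 240° is gauche with NH2 at 300° (3.3). Total 20.3 kJ/mol.
B is staggered. I at 0° is gauche with COOH at 300° (4.4); I at 0° is gauche with OCH3 at 60° (3.4); OH at 120° is gauche with OCH3 at 60° (2.8); OH at 120° is gauche with NH2 at 180° (2.6); Et at 240° is gauche with COOH at 300° (4.1); Et at 240° is gauche with NH2 at 180° (3.3). Total 20.6 kJ/mol.
C is eclipsed. I at 0° is eclipsed with COOH at 0° (14.1); OH at 120° is eclipsed with OCH3 at 120° (9.6); Et at 240° is eclipsed with NH2 at 240° (12.9). Total 36.6 kJ/mol.
C has the highest total (36.6 kJ/mol).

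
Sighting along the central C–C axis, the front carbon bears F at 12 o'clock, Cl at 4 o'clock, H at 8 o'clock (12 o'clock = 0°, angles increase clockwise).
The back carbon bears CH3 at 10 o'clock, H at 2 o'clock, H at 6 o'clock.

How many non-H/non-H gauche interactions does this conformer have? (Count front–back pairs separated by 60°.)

1

Non-H gauche pairs: F(0°)/CH3(300°) — 1 interaction.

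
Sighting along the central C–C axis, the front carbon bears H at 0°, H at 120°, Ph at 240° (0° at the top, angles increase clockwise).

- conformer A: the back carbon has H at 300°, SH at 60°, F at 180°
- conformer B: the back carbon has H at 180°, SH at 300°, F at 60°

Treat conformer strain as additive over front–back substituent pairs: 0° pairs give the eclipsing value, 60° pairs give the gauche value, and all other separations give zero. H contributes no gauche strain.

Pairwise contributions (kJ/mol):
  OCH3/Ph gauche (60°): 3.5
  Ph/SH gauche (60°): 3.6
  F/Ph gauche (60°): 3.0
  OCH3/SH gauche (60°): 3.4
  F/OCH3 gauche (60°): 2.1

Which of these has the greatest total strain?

B

A is staggered. Ph at 240° is gauche with F at 180° (3.0). Total 3.0 kJ/mol.
B is staggered. Ph at 240° is gauche with SH at 300° (3.6). Total 3.6 kJ/mol.
B has the highest total (3.6 kJ/mol).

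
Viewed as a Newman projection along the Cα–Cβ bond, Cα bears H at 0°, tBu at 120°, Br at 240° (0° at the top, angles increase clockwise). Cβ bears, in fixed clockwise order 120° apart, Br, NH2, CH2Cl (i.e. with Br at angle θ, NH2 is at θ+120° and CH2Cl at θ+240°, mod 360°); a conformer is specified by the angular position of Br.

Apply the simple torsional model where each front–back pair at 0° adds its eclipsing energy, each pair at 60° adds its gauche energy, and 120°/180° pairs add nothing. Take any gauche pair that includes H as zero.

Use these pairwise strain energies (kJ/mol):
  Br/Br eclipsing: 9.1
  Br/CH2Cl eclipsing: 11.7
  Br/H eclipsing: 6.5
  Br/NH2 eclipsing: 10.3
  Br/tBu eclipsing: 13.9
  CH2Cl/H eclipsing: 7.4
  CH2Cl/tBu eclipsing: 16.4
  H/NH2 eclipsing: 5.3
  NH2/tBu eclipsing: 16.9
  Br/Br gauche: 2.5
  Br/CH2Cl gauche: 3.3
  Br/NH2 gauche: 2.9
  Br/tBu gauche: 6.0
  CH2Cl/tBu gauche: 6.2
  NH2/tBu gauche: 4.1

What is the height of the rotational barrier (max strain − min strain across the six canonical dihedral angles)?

19.0 kJ/mol

Br at 0° (eclipsed): H–Br eclipsed, tBu–NH2 eclipsed, Br–CH2Cl eclipsed; 6.5 + 16.9 + 11.7 = 35.1 kJ/mol.
Br at 60° (staggered): tBu–Br gauche, tBu–NH2 gauche, Br–NH2 gauche, Br–CH2Cl gauche; 6.0 + 4.1 + 2.9 + 3.3 = 16.3 kJ/mol.
Br at 120° (eclipsed): H–CH2Cl eclipsed, tBu–Br eclipsed, Br–NH2 eclipsed; 7.4 + 13.9 + 10.3 = 31.6 kJ/mol.
Br at 180° (staggered): tBu–Br gauche, tBu–CH2Cl gauche, Br–Br gauche, Br–NH2 gauche; 6.0 + 6.2 + 2.5 + 2.9 = 17.6 kJ/mol.
Br at 240° (eclipsed): H–NH2 eclipsed, tBu–CH2Cl eclipsed, Br–Br eclipsed; 5.3 + 16.4 + 9.1 = 30.8 kJ/mol.
Br at 300° (staggered): tBu–NH2 gauche, tBu–CH2Cl gauche, Br–Br gauche, Br–CH2Cl gauche; 4.1 + 6.2 + 2.5 + 3.3 = 16.1 kJ/mol.
Max at 0° (35.1 kJ/mol), min at 300° (16.1 kJ/mol); barrier = 19.0 kJ/mol.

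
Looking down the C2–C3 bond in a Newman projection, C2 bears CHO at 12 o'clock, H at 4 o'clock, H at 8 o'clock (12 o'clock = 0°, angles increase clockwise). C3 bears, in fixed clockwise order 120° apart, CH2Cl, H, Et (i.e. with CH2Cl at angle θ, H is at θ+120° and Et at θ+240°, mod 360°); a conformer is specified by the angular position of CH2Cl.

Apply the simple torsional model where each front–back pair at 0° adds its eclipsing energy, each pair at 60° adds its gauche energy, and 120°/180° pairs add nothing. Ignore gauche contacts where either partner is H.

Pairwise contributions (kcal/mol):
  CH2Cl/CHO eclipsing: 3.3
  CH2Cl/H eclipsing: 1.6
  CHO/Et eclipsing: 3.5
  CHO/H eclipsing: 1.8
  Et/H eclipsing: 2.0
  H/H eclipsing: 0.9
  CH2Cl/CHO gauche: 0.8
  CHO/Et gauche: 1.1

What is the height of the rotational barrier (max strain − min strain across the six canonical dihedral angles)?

5.4 kcal/mol

CH2Cl at 0° is eclipsed. CHO at 0° is eclipsed with CH2Cl at 0° (3.3); H at 120° is eclipsed with H at 120° (0.9); H at 240° is eclipsed with Et at 240° (2.0). Total 6.2 kcal/mol.
CH2Cl at 60° is staggered. CHO at 0° is gauche with CH2Cl at 60° (0.8); CHO at 0° is gauche with Et at 300° (1.1). Total 1.9 kcal/mol.
CH2Cl at 120° is eclipsed. CHO at 0° is eclipsed with Et at 0° (3.5); H at 120° is eclipsed with CH2Cl at 120° (1.6); H at 240° is eclipsed with H at 240° (0.9). Total 6.0 kcal/mol.
CH2Cl at 180° is staggered. CHO at 0° is gauche with Et at 60° (1.1). Total 1.1 kcal/mol.
CH2Cl at 240° is eclipsed. CHO at 0° is eclipsed with H at 0° (1.8); H at 120° is eclipsed with Et at 120° (2.0); H at 240° is eclipsed with CH2Cl at 240° (1.6). Total 5.4 kcal/mol.
CH2Cl at 300° is staggered. CHO at 0° is gauche with CH2Cl at 300° (0.8). Total 0.8 kcal/mol.
Max at 0° (6.2 kcal/mol), min at 300° (0.8 kcal/mol); barrier = 5.4 kcal/mol.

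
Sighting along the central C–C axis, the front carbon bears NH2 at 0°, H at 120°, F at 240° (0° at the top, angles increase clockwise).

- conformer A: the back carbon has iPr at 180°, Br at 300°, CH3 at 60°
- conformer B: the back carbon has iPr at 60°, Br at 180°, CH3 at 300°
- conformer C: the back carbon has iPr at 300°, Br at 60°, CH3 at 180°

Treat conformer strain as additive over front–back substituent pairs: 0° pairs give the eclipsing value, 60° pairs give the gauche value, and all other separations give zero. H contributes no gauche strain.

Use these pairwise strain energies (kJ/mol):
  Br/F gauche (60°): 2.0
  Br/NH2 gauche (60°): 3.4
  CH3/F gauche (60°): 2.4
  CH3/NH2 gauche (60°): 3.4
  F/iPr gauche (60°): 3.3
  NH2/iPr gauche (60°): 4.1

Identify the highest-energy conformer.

C

A (staggered): NH2(0°)/Br(300°) gauche 3.4; NH2(0°)/CH3(60°) gauche 3.4; F(240°)/iPr(180°) gauche 3.3; F(240°)/Br(300°) gauche 2.0 → 12.1 kJ/mol.
B (staggered): NH2(0°)/iPr(60°) gauche 4.1; NH2(0°)/CH3(300°) gauche 3.4; F(240°)/Br(180°) gauche 2.0; F(240°)/CH3(300°) gauche 2.4 → 11.9 kJ/mol.
C (staggered): NH2(0°)/iPr(300°) gauche 4.1; NH2(0°)/Br(60°) gauche 3.4; F(240°)/iPr(300°) gauche 3.3; F(240°)/CH3(180°) gauche 2.4 → 13.2 kJ/mol.
C has the highest total (13.2 kJ/mol).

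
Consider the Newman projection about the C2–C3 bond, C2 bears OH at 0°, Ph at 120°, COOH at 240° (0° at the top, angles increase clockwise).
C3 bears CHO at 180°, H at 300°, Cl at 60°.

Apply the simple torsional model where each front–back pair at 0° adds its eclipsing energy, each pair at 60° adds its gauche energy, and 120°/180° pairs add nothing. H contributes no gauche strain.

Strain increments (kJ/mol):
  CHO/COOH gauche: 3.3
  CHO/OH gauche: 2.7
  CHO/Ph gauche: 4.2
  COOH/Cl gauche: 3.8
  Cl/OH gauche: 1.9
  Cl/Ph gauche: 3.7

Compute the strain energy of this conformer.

13.1 kJ/mol

This conformer (staggered): OH–Cl gauche, Ph–CHO gauche, Ph–Cl gauche, COOH–CHO gauche; 1.9 + 4.2 + 3.7 + 3.3 = 13.1 kJ/mol.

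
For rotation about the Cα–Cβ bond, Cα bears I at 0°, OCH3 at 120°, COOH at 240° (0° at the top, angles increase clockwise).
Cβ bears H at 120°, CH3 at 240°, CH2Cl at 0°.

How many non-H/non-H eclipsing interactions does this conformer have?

2

Non-H eclipsing pairs: I(0°)/CH2Cl(0°); COOH(240°)/CH3(240°) — 2 interactions.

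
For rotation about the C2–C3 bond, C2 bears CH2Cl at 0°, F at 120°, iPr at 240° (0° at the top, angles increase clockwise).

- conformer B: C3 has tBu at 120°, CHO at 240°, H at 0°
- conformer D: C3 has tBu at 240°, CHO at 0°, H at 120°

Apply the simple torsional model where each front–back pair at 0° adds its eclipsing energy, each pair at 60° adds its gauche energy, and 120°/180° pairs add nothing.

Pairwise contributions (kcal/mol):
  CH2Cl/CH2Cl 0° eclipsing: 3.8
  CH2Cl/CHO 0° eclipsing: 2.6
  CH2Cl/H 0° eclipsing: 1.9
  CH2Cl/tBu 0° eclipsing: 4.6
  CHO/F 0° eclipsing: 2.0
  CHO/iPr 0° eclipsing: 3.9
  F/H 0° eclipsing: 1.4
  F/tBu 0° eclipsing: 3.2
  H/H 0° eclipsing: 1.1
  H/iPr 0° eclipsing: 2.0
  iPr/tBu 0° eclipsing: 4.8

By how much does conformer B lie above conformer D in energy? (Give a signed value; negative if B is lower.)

B (eclipsed): CH2Cl–H eclipsed, F–tBu eclipsed, iPr–CHO eclipsed; 1.9 + 3.2 + 3.9 = 9.0 kcal/mol.
D (eclipsed): CH2Cl–CHO eclipsed, F–H eclipsed, iPr–tBu eclipsed; 2.6 + 1.4 + 4.8 = 8.8 kcal/mol.
E(B) − E(D) = 9.0 − 8.8 = +0.2 kcal/mol.

+0.2 kcal/mol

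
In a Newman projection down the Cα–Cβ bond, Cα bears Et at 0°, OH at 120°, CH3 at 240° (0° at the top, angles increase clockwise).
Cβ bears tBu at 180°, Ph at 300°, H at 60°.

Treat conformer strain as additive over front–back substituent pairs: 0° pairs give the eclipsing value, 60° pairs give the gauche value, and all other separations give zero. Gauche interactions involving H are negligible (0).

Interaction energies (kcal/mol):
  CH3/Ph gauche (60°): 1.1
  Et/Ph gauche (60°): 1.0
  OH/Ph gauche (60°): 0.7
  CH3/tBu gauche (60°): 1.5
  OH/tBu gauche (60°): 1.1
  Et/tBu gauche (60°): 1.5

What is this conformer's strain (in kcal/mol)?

4.7 kcal/mol

This conformer (staggered): Et–Ph gauche, OH–tBu gauche, CH3–tBu gauche, CH3–Ph gauche; 1.0 + 1.1 + 1.5 + 1.1 = 4.7 kcal/mol.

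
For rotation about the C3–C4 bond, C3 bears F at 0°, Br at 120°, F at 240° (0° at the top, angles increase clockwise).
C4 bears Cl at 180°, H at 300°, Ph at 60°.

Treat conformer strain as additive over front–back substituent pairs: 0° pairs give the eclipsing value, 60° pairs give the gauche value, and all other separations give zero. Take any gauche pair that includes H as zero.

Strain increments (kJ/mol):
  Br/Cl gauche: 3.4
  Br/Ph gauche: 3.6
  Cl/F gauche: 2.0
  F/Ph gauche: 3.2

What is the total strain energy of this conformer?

12.2 kJ/mol

This conformer (staggered): F(0°)/Ph(60°) gauche 3.2; Br(120°)/Cl(180°) gauche 3.4; Br(120°)/Ph(60°) gauche 3.6; F(240°)/Cl(180°) gauche 2.0 → 12.2 kJ/mol.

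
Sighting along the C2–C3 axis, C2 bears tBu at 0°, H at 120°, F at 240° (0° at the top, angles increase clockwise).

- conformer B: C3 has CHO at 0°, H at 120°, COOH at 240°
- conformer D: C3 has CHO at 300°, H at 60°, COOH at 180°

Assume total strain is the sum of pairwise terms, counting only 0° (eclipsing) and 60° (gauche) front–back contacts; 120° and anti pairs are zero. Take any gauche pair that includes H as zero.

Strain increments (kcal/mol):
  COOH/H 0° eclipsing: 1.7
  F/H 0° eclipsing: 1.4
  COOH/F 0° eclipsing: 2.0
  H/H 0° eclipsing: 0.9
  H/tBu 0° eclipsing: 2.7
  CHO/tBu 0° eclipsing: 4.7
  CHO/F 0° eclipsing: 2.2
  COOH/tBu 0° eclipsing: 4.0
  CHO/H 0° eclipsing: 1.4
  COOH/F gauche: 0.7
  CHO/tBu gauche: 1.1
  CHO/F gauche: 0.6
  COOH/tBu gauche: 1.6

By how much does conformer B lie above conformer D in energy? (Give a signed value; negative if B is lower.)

B is eclipsed. tBu at 0° is eclipsed with CHO at 0° (4.7); H at 120° is eclipsed with H at 120° (0.9); F at 240° is eclipsed with COOH at 240° (2.0). Total 7.6 kcal/mol.
D is staggered. tBu at 0° is gauche with CHO at 300° (1.1); F at 240° is gauche with CHO at 300° (0.6); F at 240° is gauche with COOH at 180° (0.7). Total 2.4 kcal/mol.
E(B) − E(D) = 7.6 − 2.4 = +5.2 kcal/mol.

+5.2 kcal/mol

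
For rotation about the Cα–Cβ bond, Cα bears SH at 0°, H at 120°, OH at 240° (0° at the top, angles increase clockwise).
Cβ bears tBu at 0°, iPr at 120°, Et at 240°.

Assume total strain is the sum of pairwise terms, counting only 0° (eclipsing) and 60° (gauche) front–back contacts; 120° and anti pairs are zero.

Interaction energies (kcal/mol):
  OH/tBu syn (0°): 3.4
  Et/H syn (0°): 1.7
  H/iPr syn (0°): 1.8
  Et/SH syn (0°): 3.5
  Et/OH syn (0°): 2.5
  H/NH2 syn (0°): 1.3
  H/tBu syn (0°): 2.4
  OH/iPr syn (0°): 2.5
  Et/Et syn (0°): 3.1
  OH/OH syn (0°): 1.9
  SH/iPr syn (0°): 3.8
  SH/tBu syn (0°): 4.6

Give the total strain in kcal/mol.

8.9 kcal/mol

This conformer (eclipsed): SH–tBu eclipsed, H–iPr eclipsed, OH–Et eclipsed; 4.6 + 1.8 + 2.5 = 8.9 kcal/mol.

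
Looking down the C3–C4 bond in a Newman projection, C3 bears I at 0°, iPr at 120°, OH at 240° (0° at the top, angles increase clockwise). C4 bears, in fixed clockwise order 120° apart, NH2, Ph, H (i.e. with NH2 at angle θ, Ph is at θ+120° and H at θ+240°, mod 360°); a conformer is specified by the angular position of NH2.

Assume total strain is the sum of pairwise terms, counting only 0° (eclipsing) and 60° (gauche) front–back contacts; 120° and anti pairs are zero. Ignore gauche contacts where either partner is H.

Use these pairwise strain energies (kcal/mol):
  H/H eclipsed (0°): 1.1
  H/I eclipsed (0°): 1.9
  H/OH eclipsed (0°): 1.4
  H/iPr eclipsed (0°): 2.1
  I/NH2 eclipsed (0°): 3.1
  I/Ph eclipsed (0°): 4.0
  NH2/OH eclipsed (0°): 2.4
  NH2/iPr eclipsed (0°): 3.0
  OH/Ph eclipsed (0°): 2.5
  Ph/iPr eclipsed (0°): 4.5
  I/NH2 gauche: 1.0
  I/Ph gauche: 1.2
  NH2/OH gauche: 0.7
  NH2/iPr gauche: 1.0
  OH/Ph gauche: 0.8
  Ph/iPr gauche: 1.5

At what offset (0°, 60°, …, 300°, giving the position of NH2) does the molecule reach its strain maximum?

NH2 at 0° (eclipsed): I–NH2 eclipsed, iPr–Ph eclipsed, OH–H eclipsed; 3.1 + 4.5 + 1.4 = 9.0 kcal/mol.
NH2 at 60° (staggered): I–NH2 gauche, iPr–NH2 gauche, iPr–Ph gauche, OH–Ph gauche; 1.0 + 1.0 + 1.5 + 0.8 = 4.3 kcal/mol.
NH2 at 120° (eclipsed): I–H eclipsed, iPr–NH2 eclipsed, OH–Ph eclipsed; 1.9 + 3.0 + 2.5 = 7.4 kcal/mol.
NH2 at 180° (staggered): I–Ph gauche, iPr–NH2 gauche, OH–NH2 gauche, OH–Ph gauche; 1.2 + 1.0 + 0.7 + 0.8 = 3.7 kcal/mol.
NH2 at 240° (eclipsed): I–Ph eclipsed, iPr–H eclipsed, OH–NH2 eclipsed; 4.0 + 2.1 + 2.4 = 8.5 kcal/mol.
NH2 at 300° (staggered): I–NH2 gauche, I–Ph gauche, iPr–Ph gauche, OH–NH2 gauche; 1.0 + 1.2 + 1.5 + 0.7 = 4.4 kcal/mol.
The maximum (9.0 kcal/mol) occurs with NH2 at 0°.

0°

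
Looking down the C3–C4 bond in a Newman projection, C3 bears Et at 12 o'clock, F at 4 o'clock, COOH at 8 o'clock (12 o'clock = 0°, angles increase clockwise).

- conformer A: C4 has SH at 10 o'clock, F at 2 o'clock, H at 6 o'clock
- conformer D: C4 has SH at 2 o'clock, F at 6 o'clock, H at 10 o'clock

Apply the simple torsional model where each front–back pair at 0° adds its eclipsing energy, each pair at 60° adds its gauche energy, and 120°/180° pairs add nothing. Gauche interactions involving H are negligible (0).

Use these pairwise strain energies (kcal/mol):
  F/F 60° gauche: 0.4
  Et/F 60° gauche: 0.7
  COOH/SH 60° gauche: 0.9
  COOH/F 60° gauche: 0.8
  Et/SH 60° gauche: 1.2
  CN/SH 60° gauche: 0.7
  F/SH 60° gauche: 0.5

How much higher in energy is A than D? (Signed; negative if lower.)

+0.3 kcal/mol

A (staggered): Et(0°)/SH(300°) gauche 1.2; Et(0°)/F(60°) gauche 0.7; F(120°)/F(60°) gauche 0.4; COOH(240°)/SH(300°) gauche 0.9 → 3.2 kcal/mol.
D (staggered): Et(0°)/SH(60°) gauche 1.2; F(120°)/SH(60°) gauche 0.5; F(120°)/F(180°) gauche 0.4; COOH(240°)/F(180°) gauche 0.8 → 2.9 kcal/mol.
E(A) − E(D) = 3.2 − 2.9 = +0.3 kcal/mol.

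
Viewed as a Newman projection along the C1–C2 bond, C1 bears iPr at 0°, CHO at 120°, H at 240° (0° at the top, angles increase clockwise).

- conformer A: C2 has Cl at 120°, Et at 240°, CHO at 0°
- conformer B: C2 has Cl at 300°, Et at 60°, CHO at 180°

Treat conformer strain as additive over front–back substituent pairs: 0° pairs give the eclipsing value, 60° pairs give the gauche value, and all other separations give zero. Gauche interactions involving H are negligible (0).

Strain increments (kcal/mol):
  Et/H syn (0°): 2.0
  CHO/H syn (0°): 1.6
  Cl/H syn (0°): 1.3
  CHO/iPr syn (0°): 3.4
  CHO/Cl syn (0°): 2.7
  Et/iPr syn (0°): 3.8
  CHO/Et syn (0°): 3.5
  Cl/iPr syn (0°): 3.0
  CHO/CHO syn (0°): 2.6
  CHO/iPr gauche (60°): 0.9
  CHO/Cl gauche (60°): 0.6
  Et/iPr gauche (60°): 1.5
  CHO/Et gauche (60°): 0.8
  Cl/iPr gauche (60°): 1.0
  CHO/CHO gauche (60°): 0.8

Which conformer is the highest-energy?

A (eclipsed): iPr(0°)/CHO(0°) eclipsed 3.4; CHO(120°)/Cl(120°) eclipsed 2.7; H(240°)/Et(240°) eclipsed 2.0 → 8.1 kcal/mol.
B (staggered): iPr(0°)/Cl(300°) gauche 1.0; iPr(0°)/Et(60°) gauche 1.5; CHO(120°)/Et(60°) gauche 0.8; CHO(120°)/CHO(180°) gauche 0.8 → 4.1 kcal/mol.
A has the highest total (8.1 kcal/mol).

A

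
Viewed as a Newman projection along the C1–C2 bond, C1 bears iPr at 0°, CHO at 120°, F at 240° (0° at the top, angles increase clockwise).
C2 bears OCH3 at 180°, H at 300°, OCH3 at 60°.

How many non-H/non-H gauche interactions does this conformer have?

Non-H gauche pairs: iPr(0°)/OCH3(60°); CHO(120°)/OCH3(180°); CHO(120°)/OCH3(60°); F(240°)/OCH3(180°) — 4 interactions.

4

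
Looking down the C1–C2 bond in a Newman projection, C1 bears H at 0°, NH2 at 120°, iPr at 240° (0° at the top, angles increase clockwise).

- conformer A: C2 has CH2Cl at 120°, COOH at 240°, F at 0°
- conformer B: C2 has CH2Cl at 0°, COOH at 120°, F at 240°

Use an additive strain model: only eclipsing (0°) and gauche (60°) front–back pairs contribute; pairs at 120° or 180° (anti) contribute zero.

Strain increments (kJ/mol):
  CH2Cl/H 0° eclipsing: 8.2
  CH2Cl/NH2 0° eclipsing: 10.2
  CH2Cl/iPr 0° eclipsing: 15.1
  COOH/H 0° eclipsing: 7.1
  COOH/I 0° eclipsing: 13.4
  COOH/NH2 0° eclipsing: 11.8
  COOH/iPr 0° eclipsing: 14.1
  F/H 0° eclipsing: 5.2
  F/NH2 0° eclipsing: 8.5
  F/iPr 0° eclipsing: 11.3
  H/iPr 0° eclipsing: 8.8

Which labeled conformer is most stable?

A

A is eclipsed. H at 0° is eclipsed with F at 0° (5.2); NH2 at 120° is eclipsed with CH2Cl at 120° (10.2); iPr at 240° is eclipsed with COOH at 240° (14.1). Total 29.5 kJ/mol.
B is eclipsed. H at 0° is eclipsed with CH2Cl at 0° (8.2); NH2 at 120° is eclipsed with COOH at 120° (11.8); iPr at 240° is eclipsed with F at 240° (11.3). Total 31.3 kJ/mol.
A has the lowest total (29.5 kJ/mol).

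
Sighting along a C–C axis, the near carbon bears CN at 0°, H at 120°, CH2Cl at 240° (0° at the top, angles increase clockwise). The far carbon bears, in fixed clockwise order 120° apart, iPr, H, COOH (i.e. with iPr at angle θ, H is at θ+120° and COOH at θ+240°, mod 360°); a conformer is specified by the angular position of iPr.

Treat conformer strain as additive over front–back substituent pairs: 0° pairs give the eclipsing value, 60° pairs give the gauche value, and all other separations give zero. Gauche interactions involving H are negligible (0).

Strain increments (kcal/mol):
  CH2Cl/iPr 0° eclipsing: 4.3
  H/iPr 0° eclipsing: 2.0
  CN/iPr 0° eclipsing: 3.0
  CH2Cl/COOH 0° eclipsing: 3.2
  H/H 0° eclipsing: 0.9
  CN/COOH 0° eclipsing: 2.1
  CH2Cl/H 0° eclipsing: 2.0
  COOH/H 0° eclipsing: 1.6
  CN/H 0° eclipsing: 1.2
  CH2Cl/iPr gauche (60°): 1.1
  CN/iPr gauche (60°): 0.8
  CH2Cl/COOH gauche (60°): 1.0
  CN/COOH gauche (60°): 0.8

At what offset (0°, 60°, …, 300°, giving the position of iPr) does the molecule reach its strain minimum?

180°

iPr at 0° (eclipsed): CN(0°)/iPr(0°) eclipsed 3.0; H(120°)/H(120°) eclipsed 0.9; CH2Cl(240°)/COOH(240°) eclipsed 3.2 → 7.1 kcal/mol.
iPr at 60° (staggered): CN(0°)/iPr(60°) gauche 0.8; CN(0°)/COOH(300°) gauche 0.8; CH2Cl(240°)/COOH(300°) gauche 1.0 → 2.6 kcal/mol.
iPr at 120° (eclipsed): CN(0°)/COOH(0°) eclipsed 2.1; H(120°)/iPr(120°) eclipsed 2.0; CH2Cl(240°)/H(240°) eclipsed 2.0 → 6.1 kcal/mol.
iPr at 180° (staggered): CN(0°)/COOH(60°) gauche 0.8; CH2Cl(240°)/iPr(180°) gauche 1.1 → 1.9 kcal/mol.
iPr at 240° (eclipsed): CN(0°)/H(0°) eclipsed 1.2; H(120°)/COOH(120°) eclipsed 1.6; CH2Cl(240°)/iPr(240°) eclipsed 4.3 → 7.1 kcal/mol.
iPr at 300° (staggered): CN(0°)/iPr(300°) gauche 0.8; CH2Cl(240°)/iPr(300°) gauche 1.1; CH2Cl(240°)/COOH(180°) gauche 1.0 → 2.9 kcal/mol.
The minimum (1.9 kcal/mol) occurs with iPr at 180°.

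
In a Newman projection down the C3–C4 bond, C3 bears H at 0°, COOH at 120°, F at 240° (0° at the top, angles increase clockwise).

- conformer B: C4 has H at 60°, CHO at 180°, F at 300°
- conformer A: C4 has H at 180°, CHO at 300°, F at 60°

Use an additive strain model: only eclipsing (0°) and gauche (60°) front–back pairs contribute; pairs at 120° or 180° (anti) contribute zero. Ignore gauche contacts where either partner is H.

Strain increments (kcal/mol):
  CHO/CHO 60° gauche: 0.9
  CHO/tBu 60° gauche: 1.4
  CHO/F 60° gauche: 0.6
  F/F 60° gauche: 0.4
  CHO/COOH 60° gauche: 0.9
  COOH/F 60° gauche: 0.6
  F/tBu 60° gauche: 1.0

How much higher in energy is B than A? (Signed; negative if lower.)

B (staggered): COOH(120°)/CHO(180°) gauche 0.9; F(240°)/CHO(180°) gauche 0.6; F(240°)/F(300°) gauche 0.4 → 1.9 kcal/mol.
A (staggered): COOH(120°)/F(60°) gauche 0.6; F(240°)/CHO(300°) gauche 0.6 → 1.2 kcal/mol.
E(B) − E(A) = 1.9 − 1.2 = +0.7 kcal/mol.

+0.7 kcal/mol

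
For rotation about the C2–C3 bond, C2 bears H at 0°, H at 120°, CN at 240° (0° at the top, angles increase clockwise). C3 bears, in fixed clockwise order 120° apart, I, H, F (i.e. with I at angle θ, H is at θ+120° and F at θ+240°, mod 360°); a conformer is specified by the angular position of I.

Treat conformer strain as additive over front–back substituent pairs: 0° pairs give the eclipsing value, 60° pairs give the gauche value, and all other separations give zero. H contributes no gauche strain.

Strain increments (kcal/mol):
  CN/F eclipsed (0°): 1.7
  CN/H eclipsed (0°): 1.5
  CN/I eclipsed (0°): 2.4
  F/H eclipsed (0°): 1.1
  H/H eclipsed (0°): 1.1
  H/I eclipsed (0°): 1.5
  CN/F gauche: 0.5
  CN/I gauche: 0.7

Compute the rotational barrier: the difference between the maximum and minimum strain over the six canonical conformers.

I at 0° (eclipsed): H(0°)/I(0°) eclipsed 1.5; H(120°)/H(120°) eclipsed 1.1; CN(240°)/F(240°) eclipsed 1.7 → 4.3 kcal/mol.
I at 60° (staggered): CN(240°)/F(300°) gauche 0.5 → 0.5 kcal/mol.
I at 120° (eclipsed): H(0°)/F(0°) eclipsed 1.1; H(120°)/I(120°) eclipsed 1.5; CN(240°)/H(240°) eclipsed 1.5 → 4.1 kcal/mol.
I at 180° (staggered): CN(240°)/I(180°) gauche 0.7 → 0.7 kcal/mol.
I at 240° (eclipsed): H(0°)/H(0°) eclipsed 1.1; H(120°)/F(120°) eclipsed 1.1; CN(240°)/I(240°) eclipsed 2.4 → 4.6 kcal/mol.
I at 300° (staggered): CN(240°)/I(300°) gauche 0.7; CN(240°)/F(180°) gauche 0.5 → 1.2 kcal/mol.
Max at 240° (4.6 kcal/mol), min at 60° (0.5 kcal/mol); barrier = 4.1 kcal/mol.

4.1 kcal/mol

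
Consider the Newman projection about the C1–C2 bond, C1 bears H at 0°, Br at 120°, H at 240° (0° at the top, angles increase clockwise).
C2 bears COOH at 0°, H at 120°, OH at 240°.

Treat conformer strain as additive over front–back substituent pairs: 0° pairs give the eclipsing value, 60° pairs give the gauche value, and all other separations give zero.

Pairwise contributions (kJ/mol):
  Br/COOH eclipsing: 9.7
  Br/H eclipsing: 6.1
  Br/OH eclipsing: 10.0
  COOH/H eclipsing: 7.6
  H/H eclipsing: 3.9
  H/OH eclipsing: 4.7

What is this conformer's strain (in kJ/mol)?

This conformer (eclipsed): H–COOH eclipsed, Br–H eclipsed, H–OH eclipsed; 7.6 + 6.1 + 4.7 = 18.4 kJ/mol.

18.4 kJ/mol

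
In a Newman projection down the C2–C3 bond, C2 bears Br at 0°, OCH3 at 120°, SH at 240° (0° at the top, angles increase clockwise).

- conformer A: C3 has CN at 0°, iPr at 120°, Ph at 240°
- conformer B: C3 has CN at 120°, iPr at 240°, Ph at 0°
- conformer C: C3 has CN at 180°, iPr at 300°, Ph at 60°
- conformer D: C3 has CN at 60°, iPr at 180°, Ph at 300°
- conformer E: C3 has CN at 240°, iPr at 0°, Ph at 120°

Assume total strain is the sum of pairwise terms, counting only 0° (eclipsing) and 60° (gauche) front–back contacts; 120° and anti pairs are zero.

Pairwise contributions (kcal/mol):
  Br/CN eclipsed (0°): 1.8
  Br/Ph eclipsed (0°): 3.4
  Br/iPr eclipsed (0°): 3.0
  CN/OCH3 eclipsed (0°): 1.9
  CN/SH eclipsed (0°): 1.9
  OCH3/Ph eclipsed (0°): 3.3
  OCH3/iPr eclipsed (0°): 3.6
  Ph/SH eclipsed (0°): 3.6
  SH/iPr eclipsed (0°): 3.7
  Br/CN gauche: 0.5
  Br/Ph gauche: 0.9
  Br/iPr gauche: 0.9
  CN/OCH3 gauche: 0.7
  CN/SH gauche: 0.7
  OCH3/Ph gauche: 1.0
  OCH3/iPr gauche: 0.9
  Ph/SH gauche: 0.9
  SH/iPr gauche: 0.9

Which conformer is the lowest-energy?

D

A (eclipsed): Br(0°)/CN(0°) eclipsed 1.8; OCH3(120°)/iPr(120°) eclipsed 3.6; SH(240°)/Ph(240°) eclipsed 3.6 → 9.0 kcal/mol.
B (eclipsed): Br(0°)/Ph(0°) eclipsed 3.4; OCH3(120°)/CN(120°) eclipsed 1.9; SH(240°)/iPr(240°) eclipsed 3.7 → 9.0 kcal/mol.
C (staggered): Br(0°)/iPr(300°) gauche 0.9; Br(0°)/Ph(60°) gauche 0.9; OCH3(120°)/CN(180°) gauche 0.7; OCH3(120°)/Ph(60°) gauche 1.0; SH(240°)/CN(180°) gauche 0.7; SH(240°)/iPr(300°) gauche 0.9 → 5.1 kcal/mol.
D (staggered): Br(0°)/CN(60°) gauche 0.5; Br(0°)/Ph(300°) gauche 0.9; OCH3(120°)/CN(60°) gauche 0.7; OCH3(120°)/iPr(180°) gauche 0.9; SH(240°)/iPr(180°) gauche 0.9; SH(240°)/Ph(300°) gauche 0.9 → 4.8 kcal/mol.
E (eclipsed): Br(0°)/iPr(0°) eclipsed 3.0; OCH3(120°)/Ph(120°) eclipsed 3.3; SH(240°)/CN(240°) eclipsed 1.9 → 8.2 kcal/mol.
D has the lowest total (4.8 kcal/mol).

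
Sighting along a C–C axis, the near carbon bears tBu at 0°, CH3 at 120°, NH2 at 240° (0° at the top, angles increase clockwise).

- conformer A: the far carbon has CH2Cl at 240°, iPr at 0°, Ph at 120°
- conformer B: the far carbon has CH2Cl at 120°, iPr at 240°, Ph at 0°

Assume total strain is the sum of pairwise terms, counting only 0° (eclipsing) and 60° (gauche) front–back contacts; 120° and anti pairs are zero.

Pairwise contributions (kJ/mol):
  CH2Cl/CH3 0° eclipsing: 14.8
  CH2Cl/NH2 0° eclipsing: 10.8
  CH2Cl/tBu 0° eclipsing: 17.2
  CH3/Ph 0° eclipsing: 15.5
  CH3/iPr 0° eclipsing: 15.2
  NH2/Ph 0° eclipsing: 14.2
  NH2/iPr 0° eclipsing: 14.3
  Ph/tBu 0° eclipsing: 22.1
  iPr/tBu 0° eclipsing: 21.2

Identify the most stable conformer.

A (eclipsed): tBu–iPr eclipsed, CH3–Ph eclipsed, NH2–CH2Cl eclipsed; 21.2 + 15.5 + 10.8 = 47.5 kJ/mol.
B (eclipsed): tBu–Ph eclipsed, CH3–CH2Cl eclipsed, NH2–iPr eclipsed; 22.1 + 14.8 + 14.3 = 51.2 kJ/mol.
A has the lowest total (47.5 kJ/mol).

A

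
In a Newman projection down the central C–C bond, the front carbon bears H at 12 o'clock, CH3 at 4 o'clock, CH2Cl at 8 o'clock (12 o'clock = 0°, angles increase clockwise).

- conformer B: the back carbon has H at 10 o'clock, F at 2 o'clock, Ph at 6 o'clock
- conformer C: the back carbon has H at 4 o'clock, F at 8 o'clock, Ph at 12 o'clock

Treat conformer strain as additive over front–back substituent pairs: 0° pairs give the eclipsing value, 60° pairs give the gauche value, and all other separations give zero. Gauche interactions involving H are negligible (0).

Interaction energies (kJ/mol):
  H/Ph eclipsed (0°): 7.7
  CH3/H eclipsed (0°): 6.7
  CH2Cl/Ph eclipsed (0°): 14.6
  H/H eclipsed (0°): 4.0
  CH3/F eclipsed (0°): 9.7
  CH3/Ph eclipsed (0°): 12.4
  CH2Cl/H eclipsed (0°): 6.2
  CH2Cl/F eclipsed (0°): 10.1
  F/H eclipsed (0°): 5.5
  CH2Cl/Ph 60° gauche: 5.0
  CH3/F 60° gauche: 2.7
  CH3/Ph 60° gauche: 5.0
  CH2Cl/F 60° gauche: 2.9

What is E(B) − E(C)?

-11.8 kJ/mol

B is staggered. CH3 at 120° is gauche with F at 60° (2.7); CH3 at 120° is gauche with Ph at 180° (5.0); CH2Cl at 240° is gauche with Ph at 180° (5.0). Total 12.7 kJ/mol.
C is eclipsed. H at 0° is eclipsed with Ph at 0° (7.7); CH3 at 120° is eclipsed with H at 120° (6.7); CH2Cl at 240° is eclipsed with F at 240° (10.1). Total 24.5 kJ/mol.
E(B) − E(C) = 12.7 − 24.5 = -11.8 kJ/mol.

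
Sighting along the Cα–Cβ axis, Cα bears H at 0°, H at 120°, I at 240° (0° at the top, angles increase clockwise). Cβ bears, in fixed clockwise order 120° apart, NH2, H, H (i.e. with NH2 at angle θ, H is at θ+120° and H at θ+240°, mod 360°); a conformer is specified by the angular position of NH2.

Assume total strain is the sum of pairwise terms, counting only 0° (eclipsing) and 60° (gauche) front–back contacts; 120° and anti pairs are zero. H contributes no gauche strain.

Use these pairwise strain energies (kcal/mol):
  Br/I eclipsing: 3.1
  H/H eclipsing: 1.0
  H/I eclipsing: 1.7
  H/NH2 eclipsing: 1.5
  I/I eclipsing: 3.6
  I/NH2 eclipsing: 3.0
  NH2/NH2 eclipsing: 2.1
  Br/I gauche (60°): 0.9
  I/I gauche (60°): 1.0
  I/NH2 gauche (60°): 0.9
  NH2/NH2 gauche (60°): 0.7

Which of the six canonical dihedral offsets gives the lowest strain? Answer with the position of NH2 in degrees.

NH2 at 0° (eclipsed): H(0°)/NH2(0°) eclipsed 1.5; H(120°)/H(120°) eclipsed 1.0; I(240°)/H(240°) eclipsed 1.7 → 4.2 kcal/mol.
NH2 at 60° (staggered): no non-H gauche contacts → 0.0 kcal/mol.
NH2 at 120° (eclipsed): H(0°)/H(0°) eclipsed 1.0; H(120°)/NH2(120°) eclipsed 1.5; I(240°)/H(240°) eclipsed 1.7 → 4.2 kcal/mol.
NH2 at 180° (staggered): I(240°)/NH2(180°) gauche 0.9 → 0.9 kcal/mol.
NH2 at 240° (eclipsed): H(0°)/H(0°) eclipsed 1.0; H(120°)/H(120°) eclipsed 1.0; I(240°)/NH2(240°) eclipsed 3.0 → 5.0 kcal/mol.
NH2 at 300° (staggered): I(240°)/NH2(300°) gauche 0.9 → 0.9 kcal/mol.
The minimum (0.0 kcal/mol) occurs with NH2 at 60°.

60°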